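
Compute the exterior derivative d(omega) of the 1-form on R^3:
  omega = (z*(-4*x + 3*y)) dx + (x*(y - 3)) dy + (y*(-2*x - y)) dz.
d(omega) = (y - 3*z - 3) dx ∧ dy + (4*x - 5*y) dx ∧ dz + (-2*x - 2*y) dy ∧ dz

For a 1-form omega = sum_i f_i dx_i, the exterior derivative is
  d(omega) = sum_{i < j} (∂f_j/∂x_i - ∂f_i/∂x_j) dx_i ∧ dx_j.
  coefficient of dx ∧ dy: ∂f_2/∂x - ∂f_1/∂y = ∂(x*(y - 3))/∂x - ∂(z*(-4*x + 3*y))/∂y = y - 3*z - 3
  coefficient of dx ∧ dz: ∂f_3/∂x - ∂f_1/∂z = ∂(y*(-2*x - y))/∂x - ∂(z*(-4*x + 3*y))/∂z = 4*x - 5*y
  coefficient of dy ∧ dz: ∂f_3/∂y - ∂f_2/∂z = ∂(y*(-2*x - y))/∂y - ∂(x*(y - 3))/∂z = -2*x - 2*y
Assembling: d(omega) = (y - 3*z - 3) dx ∧ dy + (4*x - 5*y) dx ∧ dz + (-2*x - 2*y) dy ∧ dz.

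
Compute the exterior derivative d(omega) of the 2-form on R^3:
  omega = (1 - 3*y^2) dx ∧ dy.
d(omega) = 0

For a 2-form omega = sum_{i<j} g_{ij} dx_i ∧ dx_j, the exterior derivative is
  d(omega) = sum_{i<j} d(g_{ij}) ∧ dx_i ∧ dx_j = sum_{i<j, k} (∂g_{ij}/∂x_k) dx_k ∧ dx_i ∧ dx_j.
Expand each term, using dx_k ∧ dx_i ∧ dx_j = sgn(permutation) dx_{(a)} ∧ dx_{(b)} ∧ dx_{(c)} with (a < b < c) sorted:

Collecting like 3-forms: d(omega) = 0.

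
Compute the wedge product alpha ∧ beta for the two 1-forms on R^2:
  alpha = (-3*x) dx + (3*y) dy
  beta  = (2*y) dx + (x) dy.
alpha ∧ beta = (-3*x^2 - 6*y^2) dx ∧ dy

Distribute the wedge, using dx_i ∧ dx_j = -dx_j ∧ dx_i and dx_i ∧ dx_i = 0. For each pair (i, j) with i < j, the coefficient of dx_i ∧ dx_j in alpha ∧ beta is (alpha_i * beta_j - alpha_j * beta_i). Collecting: alpha ∧ beta = (-3*x^2 - 6*y^2) dx ∧ dy.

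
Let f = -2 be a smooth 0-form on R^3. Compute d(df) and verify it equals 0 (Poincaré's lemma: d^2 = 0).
d(df) = 0

Step 1: df = sum_i (∂f/∂x_i) dx_i = (0) dx + (0) dy + (0) dz.
Step 2: Apply d again. Using the 1-form formula, the coefficient of dx ∧ dy in d(df) is ∂^2 f/∂x ∂y - ∂^2 f/∂y ∂x = (0) - (0) = 0 (equality of mixed partials for smooth f).
Similarly for dx ∧ dz and dy ∧ dz — all coefficients vanish. So d(df) = 0.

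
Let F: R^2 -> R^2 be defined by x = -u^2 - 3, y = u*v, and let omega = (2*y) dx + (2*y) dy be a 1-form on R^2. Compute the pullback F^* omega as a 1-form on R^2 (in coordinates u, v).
F^* omega = (2*u*v*(-2*u + v)) du + (2*u^2*v) dv

Using F^*(f dg) = (f ∘ F) d(g ∘ F), substitute each coordinate x_i by F_i(u, v) in f_i, and replace dx_i by d F_i = (∂F_i/∂u) du + (∂F_i/∂v) dv.
  For the x component: f_1(F) = 2*u*v; d F_1 = (-2*u) du + (0) dv
  For the y component: f_2(F) = 2*u*v; d F_2 = (v) du + (u) dv
Combining and collecting du, dv coefficients:
  coeff of du: 2*u*v*(-2*u + v)
  coeff of dv: 2*u^2*v
F^* omega = (2*u*v*(-2*u + v)) du + (2*u^2*v) dv.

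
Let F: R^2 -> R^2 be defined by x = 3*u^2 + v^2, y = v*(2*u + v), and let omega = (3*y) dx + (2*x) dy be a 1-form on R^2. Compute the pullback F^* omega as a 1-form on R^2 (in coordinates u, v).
F^* omega = (2*v*(24*u^2 + 9*u*v + 2*v^2)) du + (12*u^3 + 12*u^2*v + 16*u*v^2 + 10*v^3) dv

Using F^*(f dg) = (f ∘ F) d(g ∘ F), substitute each coordinate x_i by F_i(u, v) in f_i, and replace dx_i by d F_i = (∂F_i/∂u) du + (∂F_i/∂v) dv.
  For the x component: f_1(F) = 3*v*(2*u + v); d F_1 = (6*u) du + (2*v) dv
  For the y component: f_2(F) = 6*u^2 + 2*v^2; d F_2 = (2*v) du + (2*u + 2*v) dv
Combining and collecting du, dv coefficients:
  coeff of du: 2*v*(24*u^2 + 9*u*v + 2*v^2)
  coeff of dv: 12*u^3 + 12*u^2*v + 16*u*v^2 + 10*v^3
F^* omega = (2*v*(24*u^2 + 9*u*v + 2*v^2)) du + (12*u^3 + 12*u^2*v + 16*u*v^2 + 10*v^3) dv.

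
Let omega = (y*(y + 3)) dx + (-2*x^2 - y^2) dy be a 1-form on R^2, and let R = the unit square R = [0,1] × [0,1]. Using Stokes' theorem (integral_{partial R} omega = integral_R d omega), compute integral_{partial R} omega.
integral_(partial R) omega = -6

Stokes: integral_partial_R omega = integral_R d omega with d omega = (∂Q/∂x - ∂P/∂y) dx ∧ dy.
  ∂Q/∂x = -4*x
  ∂P/∂y = 2*y + 3
  integrand = ∂Q/∂x - ∂P/∂y = -4*x - 2*y - 3.
Integrating over R: integral_0^1 integral_0^1 (-4*x - 2*y - 3) dx dy = -6.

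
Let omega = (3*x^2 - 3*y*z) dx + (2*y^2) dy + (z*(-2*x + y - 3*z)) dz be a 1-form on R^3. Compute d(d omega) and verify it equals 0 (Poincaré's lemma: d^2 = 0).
d(d omega) = 0

Step 1: d omega = sum_{i<j} (∂f_j/∂x_i - ∂f_i/∂x_j) dx_i ∧ dx_j:
  coeff of dx ∧ dy: 3*z
  coeff of dx ∧ dz: 3*y - 2*z
  coeff of dy ∧ dz: z
Step 2: Apply d again to each 2-form coefficient. The only possible 3-form in R^3 is dx ∧ dy ∧ dz, with coefficient
  ∂(coeff of dy∧dz)/∂x - ∂(coeff of dx∧dz)/∂y + ∂(coeff of dx∧dy)/∂z
  = ∂/∂x (z) - ∂/∂y (3*y - 2*z) + ∂/∂z (3*z).
Each of these terms simplifies to sums of mixed partials that cancel in pairs. The result is 0 (by equality of mixed partials for smooth functions — Schwarz / Clairaut).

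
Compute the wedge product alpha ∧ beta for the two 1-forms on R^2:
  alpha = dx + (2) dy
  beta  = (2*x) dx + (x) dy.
alpha ∧ beta = (-3*x) dx ∧ dy

Distribute the wedge, using dx_i ∧ dx_j = -dx_j ∧ dx_i and dx_i ∧ dx_i = 0. For each pair (i, j) with i < j, the coefficient of dx_i ∧ dx_j in alpha ∧ beta is (alpha_i * beta_j - alpha_j * beta_i). Collecting: alpha ∧ beta = (-3*x) dx ∧ dy.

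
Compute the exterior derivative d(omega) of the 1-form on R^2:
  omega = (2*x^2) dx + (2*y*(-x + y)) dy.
d(omega) = (-2*y) dx ∧ dy

For a 1-form omega = sum_i f_i dx_i, the exterior derivative is
  d(omega) = sum_{i < j} (∂f_j/∂x_i - ∂f_i/∂x_j) dx_i ∧ dx_j.
  coefficient of dx ∧ dy: ∂f_2/∂x - ∂f_1/∂y = ∂(2*y*(-x + y))/∂x - ∂(2*x^2)/∂y = -2*y
Assembling: d(omega) = (-2*y) dx ∧ dy.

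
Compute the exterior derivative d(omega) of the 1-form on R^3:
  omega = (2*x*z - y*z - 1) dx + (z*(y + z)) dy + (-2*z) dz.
d(omega) = (z) dx ∧ dy + (-2*x + y) dx ∧ dz + (-y - 2*z) dy ∧ dz

For a 1-form omega = sum_i f_i dx_i, the exterior derivative is
  d(omega) = sum_{i < j} (∂f_j/∂x_i - ∂f_i/∂x_j) dx_i ∧ dx_j.
  coefficient of dx ∧ dy: ∂f_2/∂x - ∂f_1/∂y = ∂(z*(y + z))/∂x - ∂(2*x*z - y*z - 1)/∂y = z
  coefficient of dx ∧ dz: ∂f_3/∂x - ∂f_1/∂z = ∂(-2*z)/∂x - ∂(2*x*z - y*z - 1)/∂z = -2*x + y
  coefficient of dy ∧ dz: ∂f_3/∂y - ∂f_2/∂z = ∂(-2*z)/∂y - ∂(z*(y + z))/∂z = -y - 2*z
Assembling: d(omega) = (z) dx ∧ dy + (-2*x + y) dx ∧ dz + (-y - 2*z) dy ∧ dz.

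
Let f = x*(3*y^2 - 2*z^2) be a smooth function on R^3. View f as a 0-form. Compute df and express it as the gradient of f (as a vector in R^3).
df = (3*y^2 - 2*z^2) dx + (6*x*y) dy + (-4*x*z) dz; grad f = (3*y^2 - 2*z^2, 6*x*y, -4*x*z)

For a 0-form f, d f = (∂f/∂x) dx + (∂f/∂y) dy + (∂f/∂z) dz. The components of the vector representation are exactly the entries of grad f in Cartesian coordinates:
  ∂f/∂x = 3*y^2 - 2*z^2
  ∂f/∂y = 6*x*y
  ∂f/∂z = -4*x*z.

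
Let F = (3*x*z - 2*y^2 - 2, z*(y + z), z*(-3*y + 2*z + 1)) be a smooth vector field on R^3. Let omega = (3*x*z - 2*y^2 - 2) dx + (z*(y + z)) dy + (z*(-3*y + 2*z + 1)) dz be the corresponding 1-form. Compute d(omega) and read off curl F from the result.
d(omega) = (-y - 5*z) dy ∧ dz + (3*x) dz ∧ dx + (4*y) dx ∧ dy; curl F = (-y - 5*z, 3*x, 4*y)

d omega = sum_{i<j} (∂f_j/∂x_i - ∂f_i/∂x_j) dx_i ∧ dx_j. Under the identification (dy ∧ dz, dz ∧ dx, dx ∧ dy) ↔ (e_x, e_y, e_z), the coefficients are exactly the components of curl F. Compute:
  ∂R/∂y - ∂Q/∂z = (-3*z) - (y + 2*z) = -y - 5*z
  ∂P/∂z - ∂R/∂x = (3*x) - (0) = 3*x
  ∂Q/∂x - ∂P/∂y = (0) - (-4*y) = 4*y.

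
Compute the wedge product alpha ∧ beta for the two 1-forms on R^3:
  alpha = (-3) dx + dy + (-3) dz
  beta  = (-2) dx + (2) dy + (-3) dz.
alpha ∧ beta = (-4) dx ∧ dy + (3) dx ∧ dz + (3) dy ∧ dz

Distribute the wedge, using dx_i ∧ dx_j = -dx_j ∧ dx_i and dx_i ∧ dx_i = 0. For each pair (i, j) with i < j, the coefficient of dx_i ∧ dx_j in alpha ∧ beta is (alpha_i * beta_j - alpha_j * beta_i). Collecting: alpha ∧ beta = (-4) dx ∧ dy + (3) dx ∧ dz + (3) dy ∧ dz.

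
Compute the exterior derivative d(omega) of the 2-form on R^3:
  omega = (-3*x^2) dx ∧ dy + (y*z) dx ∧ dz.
d(omega) = (-z) dx ∧ dy ∧ dz

For a 2-form omega = sum_{i<j} g_{ij} dx_i ∧ dx_j, the exterior derivative is
  d(omega) = sum_{i<j} d(g_{ij}) ∧ dx_i ∧ dx_j = sum_{i<j, k} (∂g_{ij}/∂x_k) dx_k ∧ dx_i ∧ dx_j.
Expand each term, using dx_k ∧ dx_i ∧ dx_j = sgn(permutation) dx_{(a)} ∧ dx_{(b)} ∧ dx_{(c)} with (a < b < c) sorted:
  d(y*z) includes (∂/∂y)(y*z) dy = (z) dy, which multiplied by dx ∧ dz gives (-z) dx ∧ dy ∧ dz
Collecting like 3-forms: d(omega) = (-z) dx ∧ dy ∧ dz.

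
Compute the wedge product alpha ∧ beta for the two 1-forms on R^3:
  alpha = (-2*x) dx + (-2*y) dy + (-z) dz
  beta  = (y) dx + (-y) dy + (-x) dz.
alpha ∧ beta = (2*y*(x + y)) dx ∧ dy + (2*x^2 + y*z) dx ∧ dz + (y*(2*x - z)) dy ∧ dz

Distribute the wedge, using dx_i ∧ dx_j = -dx_j ∧ dx_i and dx_i ∧ dx_i = 0. For each pair (i, j) with i < j, the coefficient of dx_i ∧ dx_j in alpha ∧ beta is (alpha_i * beta_j - alpha_j * beta_i). Collecting: alpha ∧ beta = (2*y*(x + y)) dx ∧ dy + (2*x^2 + y*z) dx ∧ dz + (y*(2*x - z)) dy ∧ dz.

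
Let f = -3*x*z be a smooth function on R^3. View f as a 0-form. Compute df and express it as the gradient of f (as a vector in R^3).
df = (-3*z) dx + (0) dy + (-3*x) dz; grad f = (-3*z, 0, -3*x)

For a 0-form f, d f = (∂f/∂x) dx + (∂f/∂y) dy + (∂f/∂z) dz. The components of the vector representation are exactly the entries of grad f in Cartesian coordinates:
  ∂f/∂x = -3*z
  ∂f/∂y = 0
  ∂f/∂z = -3*x.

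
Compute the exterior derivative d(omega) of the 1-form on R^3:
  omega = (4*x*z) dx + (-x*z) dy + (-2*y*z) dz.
d(omega) = (-z) dx ∧ dy + (-4*x) dx ∧ dz + (x - 2*z) dy ∧ dz

For a 1-form omega = sum_i f_i dx_i, the exterior derivative is
  d(omega) = sum_{i < j} (∂f_j/∂x_i - ∂f_i/∂x_j) dx_i ∧ dx_j.
  coefficient of dx ∧ dy: ∂f_2/∂x - ∂f_1/∂y = ∂(-x*z)/∂x - ∂(4*x*z)/∂y = -z
  coefficient of dx ∧ dz: ∂f_3/∂x - ∂f_1/∂z = ∂(-2*y*z)/∂x - ∂(4*x*z)/∂z = -4*x
  coefficient of dy ∧ dz: ∂f_3/∂y - ∂f_2/∂z = ∂(-2*y*z)/∂y - ∂(-x*z)/∂z = x - 2*z
Assembling: d(omega) = (-z) dx ∧ dy + (-4*x) dx ∧ dz + (x - 2*z) dy ∧ dz.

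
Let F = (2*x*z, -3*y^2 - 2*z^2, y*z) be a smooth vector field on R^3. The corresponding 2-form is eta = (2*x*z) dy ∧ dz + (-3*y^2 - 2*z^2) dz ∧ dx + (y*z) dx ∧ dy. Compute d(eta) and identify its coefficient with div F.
d(eta) = (-5*y + 2*z) dx ∧ dy ∧ dz; div F = -5*y + 2*z

For a 2-form in R^3 of the form above, applying d gives a 3-form with coefficient ∂P/∂x + ∂Q/∂y + ∂R/∂z:
  ∂P/∂x = 2*z
  ∂Q/∂y = -6*y
  ∂R/∂z = y
Sum = -5*y + 2*z, which is exactly div F.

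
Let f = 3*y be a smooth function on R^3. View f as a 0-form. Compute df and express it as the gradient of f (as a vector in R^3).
df = (0) dx + (3) dy + (0) dz; grad f = (0, 3, 0)

For a 0-form f, d f = (∂f/∂x) dx + (∂f/∂y) dy + (∂f/∂z) dz. The components of the vector representation are exactly the entries of grad f in Cartesian coordinates:
  ∂f/∂x = 0
  ∂f/∂y = 3
  ∂f/∂z = 0.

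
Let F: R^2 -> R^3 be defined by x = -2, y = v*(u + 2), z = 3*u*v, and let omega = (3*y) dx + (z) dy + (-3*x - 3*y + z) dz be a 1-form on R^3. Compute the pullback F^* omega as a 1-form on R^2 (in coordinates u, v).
F^* omega = (3*v*(u*v - 6*v + 6)) du + (3*u*(u*v - 4*v + 6)) dv

Using F^*(f dg) = (f ∘ F) d(g ∘ F), substitute each coordinate x_i by F_i(u, v) in f_i, and replace dx_i by d F_i = (∂F_i/∂u) du + (∂F_i/∂v) dv.
  For the x component: f_1(F) = 3*v*(u + 2); d F_1 = (0) du + (0) dv
  For the y component: f_2(F) = 3*u*v; d F_2 = (v) du + (u + 2) dv
  For the z component: f_3(F) = 6 - 6*v; d F_3 = (3*v) du + (3*u) dv
Combining and collecting du, dv coefficients:
  coeff of du: 3*v*(u*v - 6*v + 6)
  coeff of dv: 3*u*(u*v - 4*v + 6)
F^* omega = (3*v*(u*v - 6*v + 6)) du + (3*u*(u*v - 4*v + 6)) dv.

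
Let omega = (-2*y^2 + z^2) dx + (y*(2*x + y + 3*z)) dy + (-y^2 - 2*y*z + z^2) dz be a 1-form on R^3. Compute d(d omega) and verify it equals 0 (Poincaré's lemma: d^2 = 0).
d(d omega) = 0

Step 1: d omega = sum_{i<j} (∂f_j/∂x_i - ∂f_i/∂x_j) dx_i ∧ dx_j:
  coeff of dx ∧ dy: 6*y
  coeff of dx ∧ dz: -2*z
  coeff of dy ∧ dz: -5*y - 2*z
Step 2: Apply d again to each 2-form coefficient. The only possible 3-form in R^3 is dx ∧ dy ∧ dz, with coefficient
  ∂(coeff of dy∧dz)/∂x - ∂(coeff of dx∧dz)/∂y + ∂(coeff of dx∧dy)/∂z
  = ∂/∂x (-5*y - 2*z) - ∂/∂y (-2*z) + ∂/∂z (6*y).
Each of these terms simplifies to sums of mixed partials that cancel in pairs. The result is 0 (by equality of mixed partials for smooth functions — Schwarz / Clairaut).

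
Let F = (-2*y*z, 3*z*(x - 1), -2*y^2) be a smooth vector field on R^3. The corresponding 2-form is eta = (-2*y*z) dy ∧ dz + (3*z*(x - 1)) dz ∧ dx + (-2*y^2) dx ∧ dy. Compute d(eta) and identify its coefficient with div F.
d(eta) = (0) dx ∧ dy ∧ dz; div F = 0

For a 2-form in R^3 of the form above, applying d gives a 3-form with coefficient ∂P/∂x + ∂Q/∂y + ∂R/∂z:
  ∂P/∂x = 0
  ∂Q/∂y = 0
  ∂R/∂z = 0
Sum = 0, which is exactly div F.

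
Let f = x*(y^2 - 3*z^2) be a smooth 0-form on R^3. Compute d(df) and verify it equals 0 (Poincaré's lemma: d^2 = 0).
d(df) = 0

Step 1: df = sum_i (∂f/∂x_i) dx_i = (y^2 - 3*z^2) dx + (2*x*y) dy + (-6*x*z) dz.
Step 2: Apply d again. Using the 1-form formula, the coefficient of dx ∧ dy in d(df) is ∂^2 f/∂x ∂y - ∂^2 f/∂y ∂x = (2*y) - (2*y) = 0 (equality of mixed partials for smooth f).
Similarly for dx ∧ dz and dy ∧ dz — all coefficients vanish. So d(df) = 0.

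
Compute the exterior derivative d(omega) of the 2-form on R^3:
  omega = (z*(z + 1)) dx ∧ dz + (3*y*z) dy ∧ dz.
d(omega) = 0

For a 2-form omega = sum_{i<j} g_{ij} dx_i ∧ dx_j, the exterior derivative is
  d(omega) = sum_{i<j} d(g_{ij}) ∧ dx_i ∧ dx_j = sum_{i<j, k} (∂g_{ij}/∂x_k) dx_k ∧ dx_i ∧ dx_j.
Expand each term, using dx_k ∧ dx_i ∧ dx_j = sgn(permutation) dx_{(a)} ∧ dx_{(b)} ∧ dx_{(c)} with (a < b < c) sorted:

Collecting like 3-forms: d(omega) = 0.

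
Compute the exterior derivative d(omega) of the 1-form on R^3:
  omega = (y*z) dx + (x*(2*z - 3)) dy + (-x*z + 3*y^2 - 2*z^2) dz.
d(omega) = (z - 3) dx ∧ dy + (-y - z) dx ∧ dz + (-2*x + 6*y) dy ∧ dz

For a 1-form omega = sum_i f_i dx_i, the exterior derivative is
  d(omega) = sum_{i < j} (∂f_j/∂x_i - ∂f_i/∂x_j) dx_i ∧ dx_j.
  coefficient of dx ∧ dy: ∂f_2/∂x - ∂f_1/∂y = ∂(x*(2*z - 3))/∂x - ∂(y*z)/∂y = z - 3
  coefficient of dx ∧ dz: ∂f_3/∂x - ∂f_1/∂z = ∂(-x*z + 3*y^2 - 2*z^2)/∂x - ∂(y*z)/∂z = -y - z
  coefficient of dy ∧ dz: ∂f_3/∂y - ∂f_2/∂z = ∂(-x*z + 3*y^2 - 2*z^2)/∂y - ∂(x*(2*z - 3))/∂z = -2*x + 6*y
Assembling: d(omega) = (z - 3) dx ∧ dy + (-y - z) dx ∧ dz + (-2*x + 6*y) dy ∧ dz.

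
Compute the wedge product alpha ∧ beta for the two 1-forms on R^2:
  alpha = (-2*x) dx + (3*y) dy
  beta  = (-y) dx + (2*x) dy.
alpha ∧ beta = (-4*x^2 + 3*y^2) dx ∧ dy

Distribute the wedge, using dx_i ∧ dx_j = -dx_j ∧ dx_i and dx_i ∧ dx_i = 0. For each pair (i, j) with i < j, the coefficient of dx_i ∧ dx_j in alpha ∧ beta is (alpha_i * beta_j - alpha_j * beta_i). Collecting: alpha ∧ beta = (-4*x^2 + 3*y^2) dx ∧ dy.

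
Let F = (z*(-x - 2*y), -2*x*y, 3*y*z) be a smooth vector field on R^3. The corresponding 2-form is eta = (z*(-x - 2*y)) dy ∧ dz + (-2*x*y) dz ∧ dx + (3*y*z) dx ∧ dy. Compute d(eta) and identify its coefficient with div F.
d(eta) = (-2*x + 3*y - z) dx ∧ dy ∧ dz; div F = -2*x + 3*y - z

For a 2-form in R^3 of the form above, applying d gives a 3-form with coefficient ∂P/∂x + ∂Q/∂y + ∂R/∂z:
  ∂P/∂x = -z
  ∂Q/∂y = -2*x
  ∂R/∂z = 3*y
Sum = -2*x + 3*y - z, which is exactly div F.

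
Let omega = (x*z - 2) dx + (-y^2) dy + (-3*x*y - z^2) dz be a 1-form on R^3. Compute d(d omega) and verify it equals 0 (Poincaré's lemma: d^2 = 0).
d(d omega) = 0

Step 1: d omega = sum_{i<j} (∂f_j/∂x_i - ∂f_i/∂x_j) dx_i ∧ dx_j:
  coeff of dx ∧ dy: 0
  coeff of dx ∧ dz: -x - 3*y
  coeff of dy ∧ dz: -3*x
Step 2: Apply d again to each 2-form coefficient. The only possible 3-form in R^3 is dx ∧ dy ∧ dz, with coefficient
  ∂(coeff of dy∧dz)/∂x - ∂(coeff of dx∧dz)/∂y + ∂(coeff of dx∧dy)/∂z
  = ∂/∂x (-3*x) - ∂/∂y (-x - 3*y) + ∂/∂z (0).
Each of these terms simplifies to sums of mixed partials that cancel in pairs. The result is 0 (by equality of mixed partials for smooth functions — Schwarz / Clairaut).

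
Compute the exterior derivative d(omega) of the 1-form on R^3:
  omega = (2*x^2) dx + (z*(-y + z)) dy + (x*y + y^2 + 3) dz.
d(omega) = (y) dx ∧ dz + (x + 3*y - 2*z) dy ∧ dz

For a 1-form omega = sum_i f_i dx_i, the exterior derivative is
  d(omega) = sum_{i < j} (∂f_j/∂x_i - ∂f_i/∂x_j) dx_i ∧ dx_j.
  coefficient of dx ∧ dz: ∂f_3/∂x - ∂f_1/∂z = ∂(x*y + y^2 + 3)/∂x - ∂(2*x^2)/∂z = y
  coefficient of dy ∧ dz: ∂f_3/∂y - ∂f_2/∂z = ∂(x*y + y^2 + 3)/∂y - ∂(z*(-y + z))/∂z = x + 3*y - 2*z
Assembling: d(omega) = (y) dx ∧ dz + (x + 3*y - 2*z) dy ∧ dz.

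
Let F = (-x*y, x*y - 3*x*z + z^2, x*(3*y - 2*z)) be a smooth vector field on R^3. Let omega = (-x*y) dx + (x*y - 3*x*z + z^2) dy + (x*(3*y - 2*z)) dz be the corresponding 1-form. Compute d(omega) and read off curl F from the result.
d(omega) = (6*x - 2*z) dy ∧ dz + (-3*y + 2*z) dz ∧ dx + (x + y - 3*z) dx ∧ dy; curl F = (6*x - 2*z, -3*y + 2*z, x + y - 3*z)

d omega = sum_{i<j} (∂f_j/∂x_i - ∂f_i/∂x_j) dx_i ∧ dx_j. Under the identification (dy ∧ dz, dz ∧ dx, dx ∧ dy) ↔ (e_x, e_y, e_z), the coefficients are exactly the components of curl F. Compute:
  ∂R/∂y - ∂Q/∂z = (3*x) - (-3*x + 2*z) = 6*x - 2*z
  ∂P/∂z - ∂R/∂x = (0) - (3*y - 2*z) = -3*y + 2*z
  ∂Q/∂x - ∂P/∂y = (y - 3*z) - (-x) = x + y - 3*z.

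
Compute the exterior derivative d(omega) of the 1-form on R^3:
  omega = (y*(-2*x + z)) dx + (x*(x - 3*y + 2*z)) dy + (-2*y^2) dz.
d(omega) = (4*x - 3*y + z) dx ∧ dy + (-y) dx ∧ dz + (-2*x - 4*y) dy ∧ dz

For a 1-form omega = sum_i f_i dx_i, the exterior derivative is
  d(omega) = sum_{i < j} (∂f_j/∂x_i - ∂f_i/∂x_j) dx_i ∧ dx_j.
  coefficient of dx ∧ dy: ∂f_2/∂x - ∂f_1/∂y = ∂(x*(x - 3*y + 2*z))/∂x - ∂(y*(-2*x + z))/∂y = 4*x - 3*y + z
  coefficient of dx ∧ dz: ∂f_3/∂x - ∂f_1/∂z = ∂(-2*y^2)/∂x - ∂(y*(-2*x + z))/∂z = -y
  coefficient of dy ∧ dz: ∂f_3/∂y - ∂f_2/∂z = ∂(-2*y^2)/∂y - ∂(x*(x - 3*y + 2*z))/∂z = -2*x - 4*y
Assembling: d(omega) = (4*x - 3*y + z) dx ∧ dy + (-y) dx ∧ dz + (-2*x - 4*y) dy ∧ dz.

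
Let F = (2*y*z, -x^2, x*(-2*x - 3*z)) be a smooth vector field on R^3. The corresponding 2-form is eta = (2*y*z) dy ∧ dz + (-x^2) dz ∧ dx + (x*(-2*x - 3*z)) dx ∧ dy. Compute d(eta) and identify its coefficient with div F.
d(eta) = (-3*x) dx ∧ dy ∧ dz; div F = -3*x

For a 2-form in R^3 of the form above, applying d gives a 3-form with coefficient ∂P/∂x + ∂Q/∂y + ∂R/∂z:
  ∂P/∂x = 0
  ∂Q/∂y = 0
  ∂R/∂z = -3*x
Sum = -3*x, which is exactly div F.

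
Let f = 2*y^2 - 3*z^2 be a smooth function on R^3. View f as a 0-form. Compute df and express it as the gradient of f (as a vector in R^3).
df = (0) dx + (4*y) dy + (-6*z) dz; grad f = (0, 4*y, -6*z)

For a 0-form f, d f = (∂f/∂x) dx + (∂f/∂y) dy + (∂f/∂z) dz. The components of the vector representation are exactly the entries of grad f in Cartesian coordinates:
  ∂f/∂x = 0
  ∂f/∂y = 4*y
  ∂f/∂z = -6*z.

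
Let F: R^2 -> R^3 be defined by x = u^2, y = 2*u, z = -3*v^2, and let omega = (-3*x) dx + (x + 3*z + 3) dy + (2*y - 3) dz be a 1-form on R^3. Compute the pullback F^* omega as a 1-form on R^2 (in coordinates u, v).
F^* omega = (-6*u^3 + 2*u^2 - 18*v^2 + 6) du + (6*v*(3 - 4*u)) dv

Using F^*(f dg) = (f ∘ F) d(g ∘ F), substitute each coordinate x_i by F_i(u, v) in f_i, and replace dx_i by d F_i = (∂F_i/∂u) du + (∂F_i/∂v) dv.
  For the x component: f_1(F) = -3*u^2; d F_1 = (2*u) du + (0) dv
  For the y component: f_2(F) = u^2 - 9*v^2 + 3; d F_2 = (2) du + (0) dv
  For the z component: f_3(F) = 4*u - 3; d F_3 = (0) du + (-6*v) dv
Combining and collecting du, dv coefficients:
  coeff of du: -6*u^3 + 2*u^2 - 18*v^2 + 6
  coeff of dv: 6*v*(3 - 4*u)
F^* omega = (-6*u^3 + 2*u^2 - 18*v^2 + 6) du + (6*v*(3 - 4*u)) dv.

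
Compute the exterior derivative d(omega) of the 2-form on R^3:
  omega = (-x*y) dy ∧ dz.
d(omega) = (-y) dx ∧ dy ∧ dz

For a 2-form omega = sum_{i<j} g_{ij} dx_i ∧ dx_j, the exterior derivative is
  d(omega) = sum_{i<j} d(g_{ij}) ∧ dx_i ∧ dx_j = sum_{i<j, k} (∂g_{ij}/∂x_k) dx_k ∧ dx_i ∧ dx_j.
Expand each term, using dx_k ∧ dx_i ∧ dx_j = sgn(permutation) dx_{(a)} ∧ dx_{(b)} ∧ dx_{(c)} with (a < b < c) sorted:
  d(-x*y) includes (∂/∂x)(-x*y) dx = (-y) dx, which multiplied by dy ∧ dz gives (-y) dx ∧ dy ∧ dz
Collecting like 3-forms: d(omega) = (-y) dx ∧ dy ∧ dz.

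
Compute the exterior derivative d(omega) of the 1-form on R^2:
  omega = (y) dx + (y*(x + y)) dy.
d(omega) = (y - 1) dx ∧ dy

For a 1-form omega = sum_i f_i dx_i, the exterior derivative is
  d(omega) = sum_{i < j} (∂f_j/∂x_i - ∂f_i/∂x_j) dx_i ∧ dx_j.
  coefficient of dx ∧ dy: ∂f_2/∂x - ∂f_1/∂y = ∂(y*(x + y))/∂x - ∂(y)/∂y = y - 1
Assembling: d(omega) = (y - 1) dx ∧ dy.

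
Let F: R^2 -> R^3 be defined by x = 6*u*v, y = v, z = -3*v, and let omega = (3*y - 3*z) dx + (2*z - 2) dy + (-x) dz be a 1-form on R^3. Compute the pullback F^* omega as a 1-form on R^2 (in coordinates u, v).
F^* omega = (72*v^2) du + (90*u*v - 6*v - 2) dv

Using F^*(f dg) = (f ∘ F) d(g ∘ F), substitute each coordinate x_i by F_i(u, v) in f_i, and replace dx_i by d F_i = (∂F_i/∂u) du + (∂F_i/∂v) dv.
  For the x component: f_1(F) = 12*v; d F_1 = (6*v) du + (6*u) dv
  For the y component: f_2(F) = -6*v - 2; d F_2 = (0) du + (1) dv
  For the z component: f_3(F) = -6*u*v; d F_3 = (0) du + (-3) dv
Combining and collecting du, dv coefficients:
  coeff of du: 72*v^2
  coeff of dv: 90*u*v - 6*v - 2
F^* omega = (72*v^2) du + (90*u*v - 6*v - 2) dv.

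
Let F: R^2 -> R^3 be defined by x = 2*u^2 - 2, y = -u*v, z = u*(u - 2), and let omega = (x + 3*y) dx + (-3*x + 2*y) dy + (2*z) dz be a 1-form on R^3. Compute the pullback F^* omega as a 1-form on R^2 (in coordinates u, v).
F^* omega = (12*u^3 - 6*u^2*v - 12*u^2 + 2*u*v^2 - 6*v) du + (2*u*(3*u^2 + u*v - 3)) dv

Using F^*(f dg) = (f ∘ F) d(g ∘ F), substitute each coordinate x_i by F_i(u, v) in f_i, and replace dx_i by d F_i = (∂F_i/∂u) du + (∂F_i/∂v) dv.
  For the x component: f_1(F) = 2*u^2 - 3*u*v - 2; d F_1 = (4*u) du + (0) dv
  For the y component: f_2(F) = -6*u^2 - 2*u*v + 6; d F_2 = (-v) du + (-u) dv
  For the z component: f_3(F) = 2*u*(u - 2); d F_3 = (2*u - 2) du + (0) dv
Combining and collecting du, dv coefficients:
  coeff of du: 12*u^3 - 6*u^2*v - 12*u^2 + 2*u*v^2 - 6*v
  coeff of dv: 2*u*(3*u^2 + u*v - 3)
F^* omega = (12*u^3 - 6*u^2*v - 12*u^2 + 2*u*v^2 - 6*v) du + (2*u*(3*u^2 + u*v - 3)) dv.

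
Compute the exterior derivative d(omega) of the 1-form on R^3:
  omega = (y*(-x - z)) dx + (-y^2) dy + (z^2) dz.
d(omega) = (x + z) dx ∧ dy + (y) dx ∧ dz

For a 1-form omega = sum_i f_i dx_i, the exterior derivative is
  d(omega) = sum_{i < j} (∂f_j/∂x_i - ∂f_i/∂x_j) dx_i ∧ dx_j.
  coefficient of dx ∧ dy: ∂f_2/∂x - ∂f_1/∂y = ∂(-y^2)/∂x - ∂(y*(-x - z))/∂y = x + z
  coefficient of dx ∧ dz: ∂f_3/∂x - ∂f_1/∂z = ∂(z^2)/∂x - ∂(y*(-x - z))/∂z = y
Assembling: d(omega) = (x + z) dx ∧ dy + (y) dx ∧ dz.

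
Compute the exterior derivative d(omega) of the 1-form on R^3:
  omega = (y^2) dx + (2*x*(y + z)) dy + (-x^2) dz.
d(omega) = (2*z) dx ∧ dy + (-2*x) dx ∧ dz + (-2*x) dy ∧ dz

For a 1-form omega = sum_i f_i dx_i, the exterior derivative is
  d(omega) = sum_{i < j} (∂f_j/∂x_i - ∂f_i/∂x_j) dx_i ∧ dx_j.
  coefficient of dx ∧ dy: ∂f_2/∂x - ∂f_1/∂y = ∂(2*x*(y + z))/∂x - ∂(y^2)/∂y = 2*z
  coefficient of dx ∧ dz: ∂f_3/∂x - ∂f_1/∂z = ∂(-x^2)/∂x - ∂(y^2)/∂z = -2*x
  coefficient of dy ∧ dz: ∂f_3/∂y - ∂f_2/∂z = ∂(-x^2)/∂y - ∂(2*x*(y + z))/∂z = -2*x
Assembling: d(omega) = (2*z) dx ∧ dy + (-2*x) dx ∧ dz + (-2*x) dy ∧ dz.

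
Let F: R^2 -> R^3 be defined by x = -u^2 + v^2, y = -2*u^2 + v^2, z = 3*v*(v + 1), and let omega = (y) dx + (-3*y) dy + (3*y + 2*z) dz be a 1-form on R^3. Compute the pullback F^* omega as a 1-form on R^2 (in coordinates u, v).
F^* omega = (10*u*(-2*u^2 + v^2)) du + (-28*u^2*v - 18*u^2 + 50*v^3 + 63*v^2 + 18*v) dv

Using F^*(f dg) = (f ∘ F) d(g ∘ F), substitute each coordinate x_i by F_i(u, v) in f_i, and replace dx_i by d F_i = (∂F_i/∂u) du + (∂F_i/∂v) dv.
  For the x component: f_1(F) = -2*u^2 + v^2; d F_1 = (-2*u) du + (2*v) dv
  For the y component: f_2(F) = 6*u^2 - 3*v^2; d F_2 = (-4*u) du + (2*v) dv
  For the z component: f_3(F) = -6*u^2 + 9*v^2 + 6*v; d F_3 = (0) du + (6*v + 3) dv
Combining and collecting du, dv coefficients:
  coeff of du: 10*u*(-2*u^2 + v^2)
  coeff of dv: -28*u^2*v - 18*u^2 + 50*v^3 + 63*v^2 + 18*v
F^* omega = (10*u*(-2*u^2 + v^2)) du + (-28*u^2*v - 18*u^2 + 50*v^3 + 63*v^2 + 18*v) dv.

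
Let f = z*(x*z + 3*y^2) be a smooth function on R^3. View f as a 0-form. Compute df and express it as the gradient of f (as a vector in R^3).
df = (z^2) dx + (6*y*z) dy + (2*x*z + 3*y^2) dz; grad f = (z^2, 6*y*z, 2*x*z + 3*y^2)

For a 0-form f, d f = (∂f/∂x) dx + (∂f/∂y) dy + (∂f/∂z) dz. The components of the vector representation are exactly the entries of grad f in Cartesian coordinates:
  ∂f/∂x = z^2
  ∂f/∂y = 6*y*z
  ∂f/∂z = 2*x*z + 3*y^2.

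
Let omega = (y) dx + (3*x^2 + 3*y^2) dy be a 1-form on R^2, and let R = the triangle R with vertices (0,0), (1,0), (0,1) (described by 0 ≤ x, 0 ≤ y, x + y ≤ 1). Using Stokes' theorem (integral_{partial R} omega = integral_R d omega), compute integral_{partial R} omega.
integral_(partial R) omega = 1/2

Stokes: integral_partial_R omega = integral_R d omega with d omega = (∂Q/∂x - ∂P/∂y) dx ∧ dy.
  ∂Q/∂x = 6*x
  ∂P/∂y = 1
  integrand = ∂Q/∂x - ∂P/∂y = 6*x - 1.
Integrating over R: integral_0^1 integral_0^{1-x} (6*x - 1) dy dx = 1/2.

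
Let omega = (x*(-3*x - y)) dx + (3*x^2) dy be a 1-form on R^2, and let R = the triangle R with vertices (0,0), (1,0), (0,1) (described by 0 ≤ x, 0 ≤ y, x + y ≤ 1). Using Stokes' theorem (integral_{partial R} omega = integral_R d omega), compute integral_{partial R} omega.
integral_(partial R) omega = 7/6

Stokes: integral_partial_R omega = integral_R d omega with d omega = (∂Q/∂x - ∂P/∂y) dx ∧ dy.
  ∂Q/∂x = 6*x
  ∂P/∂y = -x
  integrand = ∂Q/∂x - ∂P/∂y = 7*x.
Integrating over R: integral_0^1 integral_0^{1-x} (7*x) dy dx = 7/6.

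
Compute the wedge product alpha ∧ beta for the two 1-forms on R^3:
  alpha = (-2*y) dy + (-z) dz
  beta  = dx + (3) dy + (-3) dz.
alpha ∧ beta = (2*y) dx ∧ dy + (6*y + 3*z) dy ∧ dz + (z) dx ∧ dz

Distribute the wedge, using dx_i ∧ dx_j = -dx_j ∧ dx_i and dx_i ∧ dx_i = 0. For each pair (i, j) with i < j, the coefficient of dx_i ∧ dx_j in alpha ∧ beta is (alpha_i * beta_j - alpha_j * beta_i). Collecting: alpha ∧ beta = (2*y) dx ∧ dy + (6*y + 3*z) dy ∧ dz + (z) dx ∧ dz.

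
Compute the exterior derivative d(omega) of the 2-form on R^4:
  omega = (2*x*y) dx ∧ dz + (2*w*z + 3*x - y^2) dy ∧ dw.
d(omega) = (-2*x) dx ∧ dy ∧ dz + (3) dx ∧ dy ∧ dw + (-2*w) dy ∧ dz ∧ dw

For a 2-form omega = sum_{i<j} g_{ij} dx_i ∧ dx_j, the exterior derivative is
  d(omega) = sum_{i<j} d(g_{ij}) ∧ dx_i ∧ dx_j = sum_{i<j, k} (∂g_{ij}/∂x_k) dx_k ∧ dx_i ∧ dx_j.
Expand each term, using dx_k ∧ dx_i ∧ dx_j = sgn(permutation) dx_{(a)} ∧ dx_{(b)} ∧ dx_{(c)} with (a < b < c) sorted:
  d(2*x*y) includes (∂/∂y)(2*x*y) dy = (2*x) dy, which multiplied by dx ∧ dz gives (-2*x) dx ∧ dy ∧ dz
  d(2*w*z + 3*x - y^2) includes (∂/∂x)(2*w*z + 3*x - y^2) dx = (3) dx, which multiplied by dy ∧ dw gives (3) dx ∧ dy ∧ dw
  d(2*w*z + 3*x - y^2) includes (∂/∂z)(2*w*z + 3*x - y^2) dz = (2*w) dz, which multiplied by dy ∧ dw gives (-2*w) dy ∧ dz ∧ dw
Collecting like 3-forms: d(omega) = (-2*x) dx ∧ dy ∧ dz + (3) dx ∧ dy ∧ dw + (-2*w) dy ∧ dz ∧ dw.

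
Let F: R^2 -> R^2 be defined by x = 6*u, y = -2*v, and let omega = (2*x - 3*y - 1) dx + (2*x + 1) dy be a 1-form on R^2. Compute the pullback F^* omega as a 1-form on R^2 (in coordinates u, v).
F^* omega = (72*u + 36*v - 6) du + (-24*u - 2) dv

Using F^*(f dg) = (f ∘ F) d(g ∘ F), substitute each coordinate x_i by F_i(u, v) in f_i, and replace dx_i by d F_i = (∂F_i/∂u) du + (∂F_i/∂v) dv.
  For the x component: f_1(F) = 12*u + 6*v - 1; d F_1 = (6) du + (0) dv
  For the y component: f_2(F) = 12*u + 1; d F_2 = (0) du + (-2) dv
Combining and collecting du, dv coefficients:
  coeff of du: 72*u + 36*v - 6
  coeff of dv: -24*u - 2
F^* omega = (72*u + 36*v - 6) du + (-24*u - 2) dv.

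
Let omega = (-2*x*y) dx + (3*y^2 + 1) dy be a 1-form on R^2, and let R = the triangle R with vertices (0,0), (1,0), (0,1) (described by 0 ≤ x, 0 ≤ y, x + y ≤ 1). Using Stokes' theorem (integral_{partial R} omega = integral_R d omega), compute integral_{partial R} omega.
integral_(partial R) omega = 1/3

Stokes: integral_partial_R omega = integral_R d omega with d omega = (∂Q/∂x - ∂P/∂y) dx ∧ dy.
  ∂Q/∂x = 0
  ∂P/∂y = -2*x
  integrand = ∂Q/∂x - ∂P/∂y = 2*x.
Integrating over R: integral_0^1 integral_0^{1-x} (2*x) dy dx = 1/3.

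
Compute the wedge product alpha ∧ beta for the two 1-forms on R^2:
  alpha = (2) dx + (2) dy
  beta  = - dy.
alpha ∧ beta = (-2) dx ∧ dy

Distribute the wedge, using dx_i ∧ dx_j = -dx_j ∧ dx_i and dx_i ∧ dx_i = 0. For each pair (i, j) with i < j, the coefficient of dx_i ∧ dx_j in alpha ∧ beta is (alpha_i * beta_j - alpha_j * beta_i). Collecting: alpha ∧ beta = (-2) dx ∧ dy.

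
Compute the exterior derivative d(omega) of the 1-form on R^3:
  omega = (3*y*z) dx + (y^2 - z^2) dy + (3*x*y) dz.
d(omega) = (-3*z) dx ∧ dy + (3*x + 2*z) dy ∧ dz

For a 1-form omega = sum_i f_i dx_i, the exterior derivative is
  d(omega) = sum_{i < j} (∂f_j/∂x_i - ∂f_i/∂x_j) dx_i ∧ dx_j.
  coefficient of dx ∧ dy: ∂f_2/∂x - ∂f_1/∂y = ∂(y^2 - z^2)/∂x - ∂(3*y*z)/∂y = -3*z
  coefficient of dy ∧ dz: ∂f_3/∂y - ∂f_2/∂z = ∂(3*x*y)/∂y - ∂(y^2 - z^2)/∂z = 3*x + 2*z
Assembling: d(omega) = (-3*z) dx ∧ dy + (3*x + 2*z) dy ∧ dz.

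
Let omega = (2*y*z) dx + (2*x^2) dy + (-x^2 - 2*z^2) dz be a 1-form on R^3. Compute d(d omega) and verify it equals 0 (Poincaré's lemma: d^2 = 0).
d(d omega) = 0

Step 1: d omega = sum_{i<j} (∂f_j/∂x_i - ∂f_i/∂x_j) dx_i ∧ dx_j:
  coeff of dx ∧ dy: 4*x - 2*z
  coeff of dx ∧ dz: -2*x - 2*y
  coeff of dy ∧ dz: 0
Step 2: Apply d again to each 2-form coefficient. The only possible 3-form in R^3 is dx ∧ dy ∧ dz, with coefficient
  ∂(coeff of dy∧dz)/∂x - ∂(coeff of dx∧dz)/∂y + ∂(coeff of dx∧dy)/∂z
  = ∂/∂x (0) - ∂/∂y (-2*x - 2*y) + ∂/∂z (4*x - 2*z).
Each of these terms simplifies to sums of mixed partials that cancel in pairs. The result is 0 (by equality of mixed partials for smooth functions — Schwarz / Clairaut).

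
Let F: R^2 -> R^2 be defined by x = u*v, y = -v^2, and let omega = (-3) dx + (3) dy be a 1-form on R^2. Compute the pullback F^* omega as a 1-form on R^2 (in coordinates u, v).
F^* omega = (-3*v) du + (-3*u - 6*v) dv

Using F^*(f dg) = (f ∘ F) d(g ∘ F), substitute each coordinate x_i by F_i(u, v) in f_i, and replace dx_i by d F_i = (∂F_i/∂u) du + (∂F_i/∂v) dv.
  For the x component: f_1(F) = -3; d F_1 = (v) du + (u) dv
  For the y component: f_2(F) = 3; d F_2 = (0) du + (-2*v) dv
Combining and collecting du, dv coefficients:
  coeff of du: -3*v
  coeff of dv: -3*u - 6*v
F^* omega = (-3*v) du + (-3*u - 6*v) dv.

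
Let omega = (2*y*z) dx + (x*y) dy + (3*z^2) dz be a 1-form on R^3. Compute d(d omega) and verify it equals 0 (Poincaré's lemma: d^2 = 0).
d(d omega) = 0

Step 1: d omega = sum_{i<j} (∂f_j/∂x_i - ∂f_i/∂x_j) dx_i ∧ dx_j:
  coeff of dx ∧ dy: y - 2*z
  coeff of dx ∧ dz: -2*y
  coeff of dy ∧ dz: 0
Step 2: Apply d again to each 2-form coefficient. The only possible 3-form in R^3 is dx ∧ dy ∧ dz, with coefficient
  ∂(coeff of dy∧dz)/∂x - ∂(coeff of dx∧dz)/∂y + ∂(coeff of dx∧dy)/∂z
  = ∂/∂x (0) - ∂/∂y (-2*y) + ∂/∂z (y - 2*z).
Each of these terms simplifies to sums of mixed partials that cancel in pairs. The result is 0 (by equality of mixed partials for smooth functions — Schwarz / Clairaut).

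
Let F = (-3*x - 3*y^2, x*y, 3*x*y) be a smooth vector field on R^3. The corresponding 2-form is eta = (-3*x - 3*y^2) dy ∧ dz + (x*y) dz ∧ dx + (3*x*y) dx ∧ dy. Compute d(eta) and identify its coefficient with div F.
d(eta) = (x - 3) dx ∧ dy ∧ dz; div F = x - 3

For a 2-form in R^3 of the form above, applying d gives a 3-form with coefficient ∂P/∂x + ∂Q/∂y + ∂R/∂z:
  ∂P/∂x = -3
  ∂Q/∂y = x
  ∂R/∂z = 0
Sum = x - 3, which is exactly div F.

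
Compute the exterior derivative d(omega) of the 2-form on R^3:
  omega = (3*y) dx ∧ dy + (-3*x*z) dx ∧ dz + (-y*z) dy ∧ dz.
d(omega) = 0

For a 2-form omega = sum_{i<j} g_{ij} dx_i ∧ dx_j, the exterior derivative is
  d(omega) = sum_{i<j} d(g_{ij}) ∧ dx_i ∧ dx_j = sum_{i<j, k} (∂g_{ij}/∂x_k) dx_k ∧ dx_i ∧ dx_j.
Expand each term, using dx_k ∧ dx_i ∧ dx_j = sgn(permutation) dx_{(a)} ∧ dx_{(b)} ∧ dx_{(c)} with (a < b < c) sorted:

Collecting like 3-forms: d(omega) = 0.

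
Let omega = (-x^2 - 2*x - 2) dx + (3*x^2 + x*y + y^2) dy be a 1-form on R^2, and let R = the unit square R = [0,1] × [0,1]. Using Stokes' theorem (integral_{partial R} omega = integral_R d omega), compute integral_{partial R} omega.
integral_(partial R) omega = 7/2

Stokes: integral_partial_R omega = integral_R d omega with d omega = (∂Q/∂x - ∂P/∂y) dx ∧ dy.
  ∂Q/∂x = 6*x + y
  ∂P/∂y = 0
  integrand = ∂Q/∂x - ∂P/∂y = 6*x + y.
Integrating over R: integral_0^1 integral_0^1 (6*x + y) dx dy = 7/2.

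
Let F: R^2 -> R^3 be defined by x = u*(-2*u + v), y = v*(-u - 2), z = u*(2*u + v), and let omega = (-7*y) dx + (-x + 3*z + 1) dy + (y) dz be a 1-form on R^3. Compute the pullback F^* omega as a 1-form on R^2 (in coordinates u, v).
F^* omega = (v*(-40*u^2 + 4*u*v - 64*u + 12*v - 1)) du + (-8*u^3 + 4*u^2*v - 16*u^2 + 8*u*v - u - 2) dv

Using F^*(f dg) = (f ∘ F) d(g ∘ F), substitute each coordinate x_i by F_i(u, v) in f_i, and replace dx_i by d F_i = (∂F_i/∂u) du + (∂F_i/∂v) dv.
  For the x component: f_1(F) = 7*v*(u + 2); d F_1 = (-4*u + v) du + (u) dv
  For the y component: f_2(F) = 8*u^2 + 2*u*v + 1; d F_2 = (-v) du + (-u - 2) dv
  For the z component: f_3(F) = v*(-u - 2); d F_3 = (4*u + v) du + (u) dv
Combining and collecting du, dv coefficients:
  coeff of du: v*(-40*u^2 + 4*u*v - 64*u + 12*v - 1)
  coeff of dv: -8*u^3 + 4*u^2*v - 16*u^2 + 8*u*v - u - 2
F^* omega = (v*(-40*u^2 + 4*u*v - 64*u + 12*v - 1)) du + (-8*u^3 + 4*u^2*v - 16*u^2 + 8*u*v - u - 2) dv.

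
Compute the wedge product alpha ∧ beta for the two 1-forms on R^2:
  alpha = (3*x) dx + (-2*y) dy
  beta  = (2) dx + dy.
alpha ∧ beta = (3*x + 4*y) dx ∧ dy

Distribute the wedge, using dx_i ∧ dx_j = -dx_j ∧ dx_i and dx_i ∧ dx_i = 0. For each pair (i, j) with i < j, the coefficient of dx_i ∧ dx_j in alpha ∧ beta is (alpha_i * beta_j - alpha_j * beta_i). Collecting: alpha ∧ beta = (3*x + 4*y) dx ∧ dy.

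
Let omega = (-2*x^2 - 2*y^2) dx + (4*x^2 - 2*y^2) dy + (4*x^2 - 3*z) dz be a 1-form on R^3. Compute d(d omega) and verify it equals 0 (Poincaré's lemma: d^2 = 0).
d(d omega) = 0

Step 1: d omega = sum_{i<j} (∂f_j/∂x_i - ∂f_i/∂x_j) dx_i ∧ dx_j:
  coeff of dx ∧ dy: 8*x + 4*y
  coeff of dx ∧ dz: 8*x
  coeff of dy ∧ dz: 0
Step 2: Apply d again to each 2-form coefficient. The only possible 3-form in R^3 is dx ∧ dy ∧ dz, with coefficient
  ∂(coeff of dy∧dz)/∂x - ∂(coeff of dx∧dz)/∂y + ∂(coeff of dx∧dy)/∂z
  = ∂/∂x (0) - ∂/∂y (8*x) + ∂/∂z (8*x + 4*y).
Each of these terms simplifies to sums of mixed partials that cancel in pairs. The result is 0 (by equality of mixed partials for smooth functions — Schwarz / Clairaut).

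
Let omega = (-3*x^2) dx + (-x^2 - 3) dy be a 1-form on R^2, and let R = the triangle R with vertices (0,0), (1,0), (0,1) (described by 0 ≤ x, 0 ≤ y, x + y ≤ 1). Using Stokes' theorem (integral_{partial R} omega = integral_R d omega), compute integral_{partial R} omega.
integral_(partial R) omega = -1/3

Stokes: integral_partial_R omega = integral_R d omega with d omega = (∂Q/∂x - ∂P/∂y) dx ∧ dy.
  ∂Q/∂x = -2*x
  ∂P/∂y = 0
  integrand = ∂Q/∂x - ∂P/∂y = -2*x.
Integrating over R: integral_0^1 integral_0^{1-x} (-2*x) dy dx = -1/3.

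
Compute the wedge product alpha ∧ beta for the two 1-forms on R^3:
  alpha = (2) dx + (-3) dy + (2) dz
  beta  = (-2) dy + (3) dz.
alpha ∧ beta = (-4) dx ∧ dy + (6) dx ∧ dz + (-5) dy ∧ dz

Distribute the wedge, using dx_i ∧ dx_j = -dx_j ∧ dx_i and dx_i ∧ dx_i = 0. For each pair (i, j) with i < j, the coefficient of dx_i ∧ dx_j in alpha ∧ beta is (alpha_i * beta_j - alpha_j * beta_i). Collecting: alpha ∧ beta = (-4) dx ∧ dy + (6) dx ∧ dz + (-5) dy ∧ dz.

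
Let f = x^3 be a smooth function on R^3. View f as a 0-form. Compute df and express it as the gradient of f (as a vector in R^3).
df = (3*x^2) dx + (0) dy + (0) dz; grad f = (3*x^2, 0, 0)

For a 0-form f, d f = (∂f/∂x) dx + (∂f/∂y) dy + (∂f/∂z) dz. The components of the vector representation are exactly the entries of grad f in Cartesian coordinates:
  ∂f/∂x = 3*x^2
  ∂f/∂y = 0
  ∂f/∂z = 0.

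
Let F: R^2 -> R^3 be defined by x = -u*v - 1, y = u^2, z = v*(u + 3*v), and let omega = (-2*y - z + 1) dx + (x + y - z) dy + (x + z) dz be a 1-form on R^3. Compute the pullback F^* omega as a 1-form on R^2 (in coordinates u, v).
F^* omega = (2*u^3 - 2*u^2*v - 5*u*v^2 - 2*u + 6*v^3 - 2*v) du + (2*u^3 + u^2*v + 6*u*v^2 - 2*u + 18*v^3 - 6*v) dv

Using F^*(f dg) = (f ∘ F) d(g ∘ F), substitute each coordinate x_i by F_i(u, v) in f_i, and replace dx_i by d F_i = (∂F_i/∂u) du + (∂F_i/∂v) dv.
  For the x component: f_1(F) = -2*u^2 - u*v - 3*v^2 + 1; d F_1 = (-v) du + (-u) dv
  For the y component: f_2(F) = u^2 - 2*u*v - 3*v^2 - 1; d F_2 = (2*u) du + (0) dv
  For the z component: f_3(F) = 3*v^2 - 1; d F_3 = (v) du + (u + 6*v) dv
Combining and collecting du, dv coefficients:
  coeff of du: 2*u^3 - 2*u^2*v - 5*u*v^2 - 2*u + 6*v^3 - 2*v
  coeff of dv: 2*u^3 + u^2*v + 6*u*v^2 - 2*u + 18*v^3 - 6*v
F^* omega = (2*u^3 - 2*u^2*v - 5*u*v^2 - 2*u + 6*v^3 - 2*v) du + (2*u^3 + u^2*v + 6*u*v^2 - 2*u + 18*v^3 - 6*v) dv.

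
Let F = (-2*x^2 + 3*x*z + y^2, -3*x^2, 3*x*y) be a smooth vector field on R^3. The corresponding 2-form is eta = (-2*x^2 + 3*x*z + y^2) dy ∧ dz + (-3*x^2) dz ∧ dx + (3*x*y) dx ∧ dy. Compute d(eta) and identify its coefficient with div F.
d(eta) = (-4*x + 3*z) dx ∧ dy ∧ dz; div F = -4*x + 3*z

For a 2-form in R^3 of the form above, applying d gives a 3-form with coefficient ∂P/∂x + ∂Q/∂y + ∂R/∂z:
  ∂P/∂x = -4*x + 3*z
  ∂Q/∂y = 0
  ∂R/∂z = 0
Sum = -4*x + 3*z, which is exactly div F.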